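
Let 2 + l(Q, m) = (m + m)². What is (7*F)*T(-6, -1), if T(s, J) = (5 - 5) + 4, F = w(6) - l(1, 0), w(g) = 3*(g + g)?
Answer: 1064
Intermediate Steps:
l(Q, m) = -2 + 4*m² (l(Q, m) = -2 + (m + m)² = -2 + (2*m)² = -2 + 4*m²)
w(g) = 6*g (w(g) = 3*(2*g) = 6*g)
F = 38 (F = 6*6 - (-2 + 4*0²) = 36 - (-2 + 4*0) = 36 - (-2 + 0) = 36 - 1*(-2) = 36 + 2 = 38)
T(s, J) = 4 (T(s, J) = 0 + 4 = 4)
(7*F)*T(-6, -1) = (7*38)*4 = 266*4 = 1064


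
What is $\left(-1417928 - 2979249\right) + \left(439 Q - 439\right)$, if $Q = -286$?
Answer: $-4523170$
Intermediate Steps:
$\left(-1417928 - 2979249\right) + \left(439 Q - 439\right) = \left(-1417928 - 2979249\right) + \left(439 \left(-286\right) - 439\right) = -4397177 - 125993 = -4523170$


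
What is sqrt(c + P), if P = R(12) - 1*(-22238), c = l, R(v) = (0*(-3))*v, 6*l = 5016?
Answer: sqrt(23074) ≈ 151.90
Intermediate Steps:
l = 836 (l = (1/6)*5016 = 836)
R(v) = 0 (R(v) = 0*v = 0)
c = 836
P = 22238 (P = 0 - 1*(-22238) = 0 + 22238 = 22238)
sqrt(c + P) = sqrt(836 + 22238) = sqrt(23074)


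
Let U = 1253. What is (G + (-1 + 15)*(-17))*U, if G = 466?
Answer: 285684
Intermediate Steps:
(G + (-1 + 15)*(-17))*U = (466 + (-1 + 15)*(-17))*1253 = (466 + 14*(-17))*1253 = (466 - 238)*1253 = 228*1253 = 285684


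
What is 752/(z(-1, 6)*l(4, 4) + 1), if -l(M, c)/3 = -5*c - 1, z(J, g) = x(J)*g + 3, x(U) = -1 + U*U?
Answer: 376/95 ≈ 3.9579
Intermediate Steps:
x(U) = -1 + U**2
z(J, g) = 3 + g*(-1 + J**2) (z(J, g) = (-1 + J**2)*g + 3 = g*(-1 + J**2) + 3 = 3 + g*(-1 + J**2))
l(M, c) = 3 + 15*c (l(M, c) = -3*(-5*c - 1) = -3*(-1 - 5*c) = 3 + 15*c)
752/(z(-1, 6)*l(4, 4) + 1) = 752/((3 + 6*(-1 + (-1)**2))*(3 + 15*4) + 1) = 752/((3 + 6*(-1 + 1))*(3 + 60) + 1) = 752/((3 + 6*0)*63 + 1) = 752/((3 + 0)*63 + 1) = 752/(3*63 + 1) = 752/(189 + 1) = 752/190 = 752*(1/190) = 376/95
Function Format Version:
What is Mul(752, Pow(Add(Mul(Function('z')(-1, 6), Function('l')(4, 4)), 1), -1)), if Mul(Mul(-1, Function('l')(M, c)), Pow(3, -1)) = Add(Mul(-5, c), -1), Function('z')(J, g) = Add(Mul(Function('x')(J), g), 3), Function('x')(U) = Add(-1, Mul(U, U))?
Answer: Rational(376, 95) ≈ 3.9579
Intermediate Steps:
Function('x')(U) = Add(-1, Pow(U, 2))
Function('z')(J, g) = Add(3, Mul(g, Add(-1, Pow(J, 2)))) (Function('z')(J, g) = Add(Mul(Add(-1, Pow(J, 2)), g), 3) = Add(Mul(g, Add(-1, Pow(J, 2))), 3) = Add(3, Mul(g, Add(-1, Pow(J, 2)))))
Function('l')(M, c) = Add(3, Mul(15, c)) (Function('l')(M, c) = Mul(-3, Add(Mul(-5, c), -1)) = Mul(-3, Add(-1, Mul(-5, c))) = Add(3, Mul(15, c)))
Mul(752, Pow(Add(Mul(Function('z')(-1, 6), Function('l')(4, 4)), 1), -1)) = Mul(752, Pow(Add(Mul(Add(3, Mul(6, Add(-1, Pow(-1, 2)))), Add(3, Mul(15, 4))), 1), -1)) = Mul(752, Pow(Add(Mul(Add(3, Mul(6, Add(-1, 1))), Add(3, 60)), 1), -1)) = Mul(752, Pow(Add(Mul(Add(3, Mul(6, 0)), 63), 1), -1)) = Mul(752, Pow(Add(Mul(Add(3, 0), 63), 1), -1)) = Mul(752, Pow(Add(Mul(3, 63), 1), -1)) = Mul(752, Pow(Add(189, 1), -1)) = Mul(752, Pow(190, -1)) = Mul(752, Rational(1, 190)) = Rational(376, 95)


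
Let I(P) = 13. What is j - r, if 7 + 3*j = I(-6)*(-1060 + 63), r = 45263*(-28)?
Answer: 3789124/3 ≈ 1.2630e+6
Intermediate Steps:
r = -1267364
j = -12968/3 (j = -7/3 + (13*(-1060 + 63))/3 = -7/3 + (13*(-997))/3 = -7/3 + (⅓)*(-12961) = -7/3 - 12961/3 = -12968/3 ≈ -4322.7)
j - r = -12968/3 - 1*(-1267364) = -12968/3 + 1267364 = 3789124/3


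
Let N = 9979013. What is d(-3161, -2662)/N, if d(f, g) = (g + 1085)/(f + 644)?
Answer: 1577/25117175721 ≈ 6.2786e-8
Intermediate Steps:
d(f, g) = (1085 + g)/(644 + f)
d(-3161, -2662)/N = ((1085 - 2662)/(644 - 3161))/9979013 = (-1577/(-2517))*(1/9979013) = -1/2517*(-1577)*(1/9979013) = (1577/2517)*(1/9979013) = 1577/25117175721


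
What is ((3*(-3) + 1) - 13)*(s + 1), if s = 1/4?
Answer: -105/4 ≈ -26.250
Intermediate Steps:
s = ¼ ≈ 0.25000
((3*(-3) + 1) - 13)*(s + 1) = ((3*(-3) + 1) - 13)*(¼ + 1) = ((-9 + 1) - 13)*(5/4) = (-8 - 13)*(5/4) = -21*5/4 = -105/4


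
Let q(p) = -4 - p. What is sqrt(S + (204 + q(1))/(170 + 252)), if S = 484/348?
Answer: 5*sqrt(100412790)/36714 ≈ 1.3647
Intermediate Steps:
S = 121/87 (S = 484*(1/348) = 121/87 ≈ 1.3908)
sqrt(S + (204 + q(1))/(170 + 252)) = sqrt(121/87 + (204 + (-4 - 1*1))/(170 + 252)) = sqrt(121/87 + (204 + (-4 - 1))/422) = sqrt(121/87 + (204 - 5)*(1/422)) = sqrt(121/87 + 199*(1/422)) = sqrt(121/87 + 199/422) = sqrt(68375/36714) = 5*sqrt(100412790)/36714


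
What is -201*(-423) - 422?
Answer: 84601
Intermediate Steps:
-201*(-423) - 422 = 85023 - 422 = 84601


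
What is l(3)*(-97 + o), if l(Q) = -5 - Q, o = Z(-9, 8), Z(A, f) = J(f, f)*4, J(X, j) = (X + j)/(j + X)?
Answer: 744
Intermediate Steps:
J(X, j) = 1 (J(X, j) = (X + j)/(X + j) = 1)
Z(A, f) = 4 (Z(A, f) = 1*4 = 4)
o = 4
l(3)*(-97 + o) = (-5 - 1*3)*(-97 + 4) = (-5 - 3)*(-93) = -8*(-93) = 744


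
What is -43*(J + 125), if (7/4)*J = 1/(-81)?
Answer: -3047453/567 ≈ -5374.7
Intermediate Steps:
J = -4/567 (J = (4/7)/(-81) = (4/7)*(-1/81) = -4/567 ≈ -0.0070547)
-43*(J + 125) = -43*(-4/567 + 125) = -43*70871/567 = -3047453/567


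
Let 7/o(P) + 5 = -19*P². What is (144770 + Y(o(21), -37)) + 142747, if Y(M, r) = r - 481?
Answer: 286999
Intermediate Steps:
o(P) = 7/(-5 - 19*P²)
Y(M, r) = -481 + r
(144770 + Y(o(21), -37)) + 142747 = (144770 + (-481 - 37)) + 142747 = (144770 - 518) + 142747 = 144252 + 142747 = 286999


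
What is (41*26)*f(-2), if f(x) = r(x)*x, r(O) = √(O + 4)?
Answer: -2132*√2 ≈ -3015.1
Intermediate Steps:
r(O) = √(4 + O)
f(x) = x*√(4 + x) (f(x) = √(4 + x)*x = x*√(4 + x))
(41*26)*f(-2) = (41*26)*(-2*√(4 - 2)) = 1066*(-2*√2) = -2132*√2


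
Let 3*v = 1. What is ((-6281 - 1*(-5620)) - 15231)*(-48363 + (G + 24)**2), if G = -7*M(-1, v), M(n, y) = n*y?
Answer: 6818081192/9 ≈ 7.5756e+8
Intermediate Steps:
v = 1/3 (v = (1/3)*1 = 1/3 ≈ 0.33333)
G = 7/3 (G = -(-7)/3 = -7*(-1/3) = 7/3 ≈ 2.3333)
((-6281 - 1*(-5620)) - 15231)*(-48363 + (G + 24)**2) = ((-6281 - 1*(-5620)) - 15231)*(-48363 + (7/3 + 24)**2) = ((-6281 + 5620) - 15231)*(-48363 + (79/3)**2) = (-661 - 15231)*(-48363 + 6241/9) = -15892*(-429026/9) = 6818081192/9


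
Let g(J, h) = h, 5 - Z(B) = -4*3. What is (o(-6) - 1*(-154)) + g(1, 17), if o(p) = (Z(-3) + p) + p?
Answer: 176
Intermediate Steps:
Z(B) = 17 (Z(B) = 5 - (-4)*3 = 5 - 1*(-12) = 5 + 12 = 17)
o(p) = 17 + 2*p (o(p) = (17 + p) + p = 17 + 2*p)
(o(-6) - 1*(-154)) + g(1, 17) = ((17 + 2*(-6)) - 1*(-154)) + 17 = ((17 - 12) + 154) + 17 = (5 + 154) + 17 = 159 + 17 = 176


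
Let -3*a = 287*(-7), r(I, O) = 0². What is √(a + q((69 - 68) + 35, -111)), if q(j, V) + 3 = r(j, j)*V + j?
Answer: 2*√1581/3 ≈ 26.508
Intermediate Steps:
r(I, O) = 0
q(j, V) = -3 + j (q(j, V) = -3 + (0*V + j) = -3 + (0 + j) = -3 + j)
a = 2009/3 (a = -287*(-7)/3 = -⅓*(-2009) = 2009/3 ≈ 669.67)
√(a + q((69 - 68) + 35, -111)) = √(2009/3 + (-3 + ((69 - 68) + 35))) = √(2009/3 + (-3 + (1 + 35))) = √(2009/3 + (-3 + 36)) = √(2009/3 + 33) = √(2108/3) = 2*√1581/3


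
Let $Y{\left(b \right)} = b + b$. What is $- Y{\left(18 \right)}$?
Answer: $-36$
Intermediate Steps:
$Y{\left(b \right)} = 2 b$
$- Y{\left(18 \right)} = - 2 \cdot 18 = \left(-1\right) 36 = -36$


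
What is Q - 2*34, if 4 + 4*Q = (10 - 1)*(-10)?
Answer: -183/2 ≈ -91.500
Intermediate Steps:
Q = -47/2 (Q = -1 + ((10 - 1)*(-10))/4 = -1 + (9*(-10))/4 = -1 + (1/4)*(-90) = -1 - 45/2 = -47/2 ≈ -23.500)
Q - 2*34 = -47/2 - 2*34 = -47/2 - 68 = -183/2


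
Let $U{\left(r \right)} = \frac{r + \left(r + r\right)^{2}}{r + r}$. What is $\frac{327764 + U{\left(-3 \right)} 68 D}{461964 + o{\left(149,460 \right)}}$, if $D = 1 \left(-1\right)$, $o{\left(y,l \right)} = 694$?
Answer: $\frac{164069}{231329} \approx 0.70925$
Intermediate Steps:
$U{\left(r \right)} = \frac{r + 4 r^{2}}{2 r}$ ($U{\left(r \right)} = \frac{r + \left(2 r\right)^{2}}{2 r} = \left(r + 4 r^{2}\right) \frac{1}{2 r} = \frac{r + 4 r^{2}}{2 r}$)
$D = -1$
$\frac{327764 + U{\left(-3 \right)} 68 D}{461964 + o{\left(149,460 \right)}} = \frac{327764 + \left(\frac{1}{2} + 2 \left(-3\right)\right) 68 \left(-1\right)}{461964 + 694} = \frac{327764 + \left(\frac{1}{2} - 6\right) 68 \left(-1\right)}{462658} = \left(327764 + \left(- \frac{11}{2}\right) 68 \left(-1\right)\right) \frac{1}{462658} = \left(327764 - -374\right) \frac{1}{462658} = \left(327764 + 374\right) \frac{1}{462658} = 328138 \cdot \frac{1}{462658} = \frac{164069}{231329}$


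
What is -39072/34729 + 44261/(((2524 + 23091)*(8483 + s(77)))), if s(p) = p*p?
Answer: -14422414443091/12820675024020 ≈ -1.1249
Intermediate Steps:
s(p) = p**2
-39072/34729 + 44261/(((2524 + 23091)*(8483 + s(77)))) = -39072/34729 + 44261/(((2524 + 23091)*(8483 + 77**2))) = -39072*1/34729 + 44261/((25615*(8483 + 5929))) = -39072/34729 + 44261/((25615*14412)) = -39072/34729 + 44261/369163380 = -14422414443091/12820675024020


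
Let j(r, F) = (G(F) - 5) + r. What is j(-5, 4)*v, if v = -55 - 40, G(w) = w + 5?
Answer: 95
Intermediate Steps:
G(w) = 5 + w
v = -95
j(r, F) = F + r (j(r, F) = ((5 + F) - 5) + r = F + r)
j(-5, 4)*v = (4 - 5)*(-95) = -1*(-95) = 95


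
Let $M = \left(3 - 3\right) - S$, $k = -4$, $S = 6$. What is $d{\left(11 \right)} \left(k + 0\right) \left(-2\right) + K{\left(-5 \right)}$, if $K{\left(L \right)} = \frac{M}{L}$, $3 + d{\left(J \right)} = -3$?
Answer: $- \frac{234}{5} \approx -46.8$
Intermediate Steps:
$d{\left(J \right)} = -6$ ($d{\left(J \right)} = -3 - 3 = -6$)
$M = -6$ ($M = \left(3 - 3\right) - 6 = 0 - 6 = -6$)
$K{\left(L \right)} = - \frac{6}{L}$
$d{\left(11 \right)} \left(k + 0\right) \left(-2\right) + K{\left(-5 \right)} = - 6 \left(-4 + 0\right) \left(-2\right) - \frac{6}{-5} = - 6 \left(\left(-4\right) \left(-2\right)\right) - - \frac{6}{5} = \left(-6\right) 8 + \frac{6}{5} = -48 + \frac{6}{5} = - \frac{234}{5}$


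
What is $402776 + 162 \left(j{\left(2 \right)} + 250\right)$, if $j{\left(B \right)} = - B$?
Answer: $442952$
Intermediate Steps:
$402776 + 162 \left(j{\left(2 \right)} + 250\right) = 402776 + 162 \left(\left(-1\right) 2 + 250\right) = 402776 + 162 \left(-2 + 250\right) = 402776 + 162 \cdot 248 = 402776 + 40176 = 442952$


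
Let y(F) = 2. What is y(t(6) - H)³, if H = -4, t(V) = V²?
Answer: 8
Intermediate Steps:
y(t(6) - H)³ = 2³ = 8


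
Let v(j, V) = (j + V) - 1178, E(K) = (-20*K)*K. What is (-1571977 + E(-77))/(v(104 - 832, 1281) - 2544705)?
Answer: 1690557/2545330 ≈ 0.66418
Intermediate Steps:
E(K) = -20*K²
v(j, V) = -1178 + V + j (v(j, V) = (V + j) - 1178 = -1178 + V + j)
(-1571977 + E(-77))/(v(104 - 832, 1281) - 2544705) = (-1571977 - 20*(-77)²)/((-1178 + 1281 + (104 - 832)) - 2544705) = (-1571977 - 20*5929)/((-1178 + 1281 - 728) - 2544705) = (-1571977 - 118580)/(-625 - 2544705) = -1690557/(-2545330) = -1690557*(-1/2545330) = 1690557/2545330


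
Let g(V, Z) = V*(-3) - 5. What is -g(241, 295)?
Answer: 728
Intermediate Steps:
g(V, Z) = -5 - 3*V (g(V, Z) = -3*V - 5 = -5 - 3*V)
-g(241, 295) = -(-5 - 3*241) = -(-5 - 723) = -1*(-728) = 728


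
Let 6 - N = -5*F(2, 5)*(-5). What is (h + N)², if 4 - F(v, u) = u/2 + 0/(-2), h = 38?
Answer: 169/4 ≈ 42.250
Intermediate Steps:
F(v, u) = 4 - u/2 (F(v, u) = 4 - (u/2 + 0/(-2)) = 4 - (u*(½) + 0*(-½)) = 4 - (u/2 + 0) = 4 - u/2)
N = -63/2 (N = 6 - (-5*(4 - ½*5))*(-5) = 6 - (-5*(4 - 5/2))*(-5) = 6 - (-5*3/2)*(-5) = 6 - (-15)*(-5)/2 = 6 - 1*75/2 = 6 - 75/2 = -63/2 ≈ -31.500)
(h + N)² = (38 - 63/2)² = (13/2)² = 169/4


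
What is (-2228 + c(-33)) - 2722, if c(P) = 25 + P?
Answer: -4958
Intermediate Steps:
(-2228 + c(-33)) - 2722 = (-2228 + (25 - 33)) - 2722 = (-2228 - 8) - 2722 = -2236 - 2722 = -4958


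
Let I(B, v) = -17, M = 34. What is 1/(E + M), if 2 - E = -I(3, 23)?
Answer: 1/19 ≈ 0.052632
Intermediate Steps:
E = -15 (E = 2 - (-1)*(-17) = 2 - 1*17 = 2 - 17 = -15)
1/(E + M) = 1/(-15 + 34) = 1/19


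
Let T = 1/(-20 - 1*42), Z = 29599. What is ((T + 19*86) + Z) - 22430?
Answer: 545785/62 ≈ 8803.0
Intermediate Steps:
T = -1/62 (T = 1/(-20 - 42) = 1/(-62) = -1/62 ≈ -0.016129)
((T + 19*86) + Z) - 22430 = ((-1/62 + 19*86) + 29599) - 22430 = ((-1/62 + 1634) + 29599) - 22430 = (101307/62 + 29599) - 22430 = 1936445/62 - 22430 = 545785/62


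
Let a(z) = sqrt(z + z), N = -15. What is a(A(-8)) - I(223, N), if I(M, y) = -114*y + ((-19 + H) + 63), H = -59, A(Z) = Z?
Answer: -1695 + 4*I ≈ -1695.0 + 4.0*I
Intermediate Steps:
I(M, y) = -15 - 114*y (I(M, y) = -114*y + ((-19 - 59) + 63) = -114*y + (-78 + 63) = -114*y - 15 = -15 - 114*y)
a(z) = sqrt(2)*sqrt(z) (a(z) = sqrt(2*z) = sqrt(2)*sqrt(z))
a(A(-8)) - I(223, N) = sqrt(2)*sqrt(-8) - (-15 - 114*(-15)) = sqrt(2)*(2*I*sqrt(2)) - (-15 + 1710) = 4*I - 1*1695 = 4*I - 1695 = -1695 + 4*I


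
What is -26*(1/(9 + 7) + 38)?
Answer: -7917/8 ≈ -989.63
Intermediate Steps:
-26*(1/(9 + 7) + 38) = -26*(1/16 + 38) = -26*609/16 = -7917/8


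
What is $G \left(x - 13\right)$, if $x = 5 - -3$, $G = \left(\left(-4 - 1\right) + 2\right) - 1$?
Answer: $20$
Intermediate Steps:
$G = -4$ ($G = \left(-5 + 2\right) - 1 = -3 - 1 = -4$)
$x = 8$ ($x = 5 + 3 = 8$)
$G \left(x - 13\right) = - 4 \left(8 - 13\right) = \left(-4\right) \left(-5\right) = 20$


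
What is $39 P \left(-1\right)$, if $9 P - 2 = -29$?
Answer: $117$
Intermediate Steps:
$P = -3$ ($P = \frac{2}{9} + \frac{1}{9} \left(-29\right) = \frac{2}{9} - \frac{29}{9} = -3$)
$39 P \left(-1\right) = 39 \left(-3\right) \left(-1\right) = \left(-117\right) \left(-1\right) = 117$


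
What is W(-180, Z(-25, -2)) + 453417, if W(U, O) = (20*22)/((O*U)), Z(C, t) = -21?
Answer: 85695835/189 ≈ 4.5342e+5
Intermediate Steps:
W(U, O) = 440/(O*U) (W(U, O) = 440*(1/(O*U)) = 440/(O*U))
W(-180, Z(-25, -2)) + 453417 = 440/(-21*(-180)) + 453417 = 440*(-1/21)*(-1/180) + 453417 = 22/189 + 453417 = 85695835/189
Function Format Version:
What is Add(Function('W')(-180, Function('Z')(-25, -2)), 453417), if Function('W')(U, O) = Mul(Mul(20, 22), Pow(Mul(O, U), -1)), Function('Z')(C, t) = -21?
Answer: Rational(85695835, 189) ≈ 4.5342e+5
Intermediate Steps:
Function('W')(U, O) = Mul(440, Pow(O, -1), Pow(U, -1)) (Function('W')(U, O) = Mul(440, Mul(Pow(O, -1), Pow(U, -1))) = Mul(440, Pow(O, -1), Pow(U, -1)))
Add(Function('W')(-180, Function('Z')(-25, -2)), 453417) = Add(Mul(440, Pow(-21, -1), Pow(-180, -1)), 453417) = Add(Mul(440, Rational(-1, 21), Rational(-1, 180)), 453417) = Add(Rational(22, 189), 453417) = Rational(85695835, 189)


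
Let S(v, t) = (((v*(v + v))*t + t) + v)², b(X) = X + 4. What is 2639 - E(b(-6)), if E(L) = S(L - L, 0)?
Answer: 2639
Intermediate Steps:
b(X) = 4 + X
S(v, t) = (t + v + 2*t*v²)² (S(v, t) = (((v*(2*v))*t + t) + v)² = (((2*v²)*t + t) + v)² = ((2*t*v² + t) + v)² = ((t + 2*t*v²) + v)² = (t + v + 2*t*v²)²)
E(L) = 0 (E(L) = (0 + (L - L) + 2*0*(L - L)²)² = (0 + 0 + 2*0*0²)² = (0 + 0 + 2*0*0)² = (0 + 0 + 0)² = 0² = 0)
2639 - E(b(-6)) = 2639 - 1*0 = 2639 + 0 = 2639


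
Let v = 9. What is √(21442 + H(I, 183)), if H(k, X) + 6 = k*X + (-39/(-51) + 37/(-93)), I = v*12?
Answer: 2*√25745707545/1581 ≈ 202.98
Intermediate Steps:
I = 108 (I = 9*12 = 108)
H(k, X) = -8906/1581 + X*k (H(k, X) = -6 + (k*X + (-39/(-51) + 37/(-93))) = -6 + (X*k + (-39*(-1/51) + 37*(-1/93))) = -6 + (X*k + (13/17 - 37/93)) = -6 + (X*k + 580/1581) = -6 + (580/1581 + X*k) = -8906/1581 + X*k)
√(21442 + H(I, 183)) = √(21442 + (-8906/1581 + 183*108)) = √(21442 + (-8906/1581 + 19764)) = √(21442 + 31237978/1581) = √(65137780/1581) = 2*√25745707545/1581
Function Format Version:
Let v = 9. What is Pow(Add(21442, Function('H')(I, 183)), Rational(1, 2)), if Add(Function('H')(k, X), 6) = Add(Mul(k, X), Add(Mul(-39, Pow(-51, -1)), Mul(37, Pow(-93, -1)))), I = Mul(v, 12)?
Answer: Mul(Rational(2, 1581), Pow(25745707545, Rational(1, 2))) ≈ 202.98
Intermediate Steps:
I = 108 (I = Mul(9, 12) = 108)
Function('H')(k, X) = Add(Rational(-8906, 1581), Mul(X, k)) (Function('H')(k, X) = Add(-6, Add(Mul(k, X), Add(Mul(-39, Pow(-51, -1)), Mul(37, Pow(-93, -1))))) = Add(-6, Add(Mul(X, k), Add(Mul(-39, Rational(-1, 51)), Mul(37, Rational(-1, 93))))) = Add(-6, Add(Mul(X, k), Add(Rational(13, 17), Rational(-37, 93)))) = Add(-6, Add(Mul(X, k), Rational(580, 1581))) = Add(-6, Add(Rational(580, 1581), Mul(X, k))) = Add(Rational(-8906, 1581), Mul(X, k)))
Pow(Add(21442, Function('H')(I, 183)), Rational(1, 2)) = Pow(Add(21442, Add(Rational(-8906, 1581), Mul(183, 108))), Rational(1, 2)) = Pow(Add(21442, Add(Rational(-8906, 1581), 19764)), Rational(1, 2)) = Pow(Add(21442, Rational(31237978, 1581)), Rational(1, 2)) = Pow(Rational(65137780, 1581), Rational(1, 2)) = Mul(Rational(2, 1581), Pow(25745707545, Rational(1, 2)))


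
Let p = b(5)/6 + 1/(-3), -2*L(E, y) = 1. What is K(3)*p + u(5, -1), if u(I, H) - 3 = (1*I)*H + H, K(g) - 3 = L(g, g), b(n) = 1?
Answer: -41/12 ≈ -3.4167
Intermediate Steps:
L(E, y) = -1/2 (L(E, y) = -1/2*1 = -1/2)
K(g) = 5/2 (K(g) = 3 - 1/2 = 5/2)
p = -1/6 (p = 1/6 + 1/(-3) = 1*(1/6) + 1*(-1/3) = 1/6 - 1/3 = -1/6 ≈ -0.16667)
u(I, H) = 3 + H + H*I (u(I, H) = 3 + ((1*I)*H + H) = 3 + (I*H + H) = 3 + (H*I + H) = 3 + (H + H*I) = 3 + H + H*I)
K(3)*p + u(5, -1) = (5/2)*(-1/6) + (3 - 1 - 1*5) = -5/12 + (3 - 1 - 5) = -5/12 - 3 = -41/12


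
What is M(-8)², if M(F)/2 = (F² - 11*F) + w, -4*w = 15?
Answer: 351649/4 ≈ 87912.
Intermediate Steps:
w = -15/4 (w = -¼*15 = -15/4 ≈ -3.7500)
M(F) = -15/2 - 22*F + 2*F² (M(F) = 2*((F² - 11*F) - 15/4) = 2*(-15/4 + F² - 11*F) = -15/2 - 22*F + 2*F²)
M(-8)² = (-15/2 - 22*(-8) + 2*(-8)²)² = (-15/2 + 176 + 2*64)² = (-15/2 + 176 + 128)² = (593/2)² = 351649/4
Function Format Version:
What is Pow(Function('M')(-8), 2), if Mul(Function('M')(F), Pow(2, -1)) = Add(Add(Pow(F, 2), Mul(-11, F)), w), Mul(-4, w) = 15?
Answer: Rational(351649, 4) ≈ 87912.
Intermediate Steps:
w = Rational(-15, 4) (w = Mul(Rational(-1, 4), 15) = Rational(-15, 4) ≈ -3.7500)
Function('M')(F) = Add(Rational(-15, 2), Mul(-22, F), Mul(2, Pow(F, 2))) (Function('M')(F) = Mul(2, Add(Add(Pow(F, 2), Mul(-11, F)), Rational(-15, 4))) = Mul(2, Add(Rational(-15, 4), Pow(F, 2), Mul(-11, F))) = Add(Rational(-15, 2), Mul(-22, F), Mul(2, Pow(F, 2))))
Pow(Function('M')(-8), 2) = Pow(Add(Rational(-15, 2), Mul(-22, -8), Mul(2, Pow(-8, 2))), 2) = Pow(Add(Rational(-15, 2), 176, Mul(2, 64)), 2) = Pow(Add(Rational(-15, 2), 176, 128), 2) = Pow(Rational(593, 2), 2) = Rational(351649, 4)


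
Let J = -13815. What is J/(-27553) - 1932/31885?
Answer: 55322697/125503915 ≈ 0.44080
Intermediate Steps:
J/(-27553) - 1932/31885 = -13815/(-27553) - 1932/31885 = -13815*(-1/27553) - 1932*1/31885 = 13815/27553 - 276/4555 = 55322697/125503915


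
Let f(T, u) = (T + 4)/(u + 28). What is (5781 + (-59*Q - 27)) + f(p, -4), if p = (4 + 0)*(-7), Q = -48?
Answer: 8585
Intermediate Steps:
p = -28 (p = 4*(-7) = -28)
f(T, u) = (4 + T)/(28 + u)
(5781 + (-59*Q - 27)) + f(p, -4) = (5781 + (-59*(-48) - 27)) + (4 - 28)/(28 - 4) = (5781 + (2832 - 27)) - 24/24 = (5781 + 2805) + (1/24)*(-24) = 8586 - 1 = 8585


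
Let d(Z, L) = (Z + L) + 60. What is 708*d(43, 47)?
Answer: 106200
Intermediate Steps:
d(Z, L) = 60 + L + Z (d(Z, L) = (L + Z) + 60 = 60 + L + Z)
708*d(43, 47) = 708*(60 + 47 + 43) = 708*150 = 106200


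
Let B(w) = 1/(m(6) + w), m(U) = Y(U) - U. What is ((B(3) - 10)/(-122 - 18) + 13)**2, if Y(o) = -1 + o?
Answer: 13388281/78400 ≈ 170.77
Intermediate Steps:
m(U) = -1 (m(U) = (-1 + U) - U = -1)
B(w) = 1/(-1 + w)
((B(3) - 10)/(-122 - 18) + 13)**2 = ((1/(-1 + 3) - 10)/(-122 - 18) + 13)**2 = ((1/2 - 10)/(-140) + 13)**2 = ((1/2 - 10)*(-1/140) + 13)**2 = (-19/2*(-1/140) + 13)**2 = (19/280 + 13)**2 = (3659/280)**2 = 13388281/78400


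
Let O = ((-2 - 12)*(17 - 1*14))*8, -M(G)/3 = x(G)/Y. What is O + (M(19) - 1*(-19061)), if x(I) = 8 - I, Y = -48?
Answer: 299589/16 ≈ 18724.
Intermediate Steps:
M(G) = ½ - G/16 (M(G) = -3*(8 - G)/(-48) = -3*(8 - G)*(-1)/48 = -3*(-⅙ + G/48) = ½ - G/16)
O = -336 (O = -14*(17 - 14)*8 = -14*3*8 = -42*8 = -336)
O + (M(19) - 1*(-19061)) = -336 + ((½ - 1/16*19) - 1*(-19061)) = -336 + ((½ - 19/16) + 19061) = -336 + (-11/16 + 19061) = -336 + 304965/16 = 299589/16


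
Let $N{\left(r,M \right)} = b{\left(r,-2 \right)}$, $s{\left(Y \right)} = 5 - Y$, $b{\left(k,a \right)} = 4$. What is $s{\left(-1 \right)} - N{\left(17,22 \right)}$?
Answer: $2$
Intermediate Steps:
$N{\left(r,M \right)} = 4$
$s{\left(-1 \right)} - N{\left(17,22 \right)} = \left(5 - -1\right) - 4 = \left(5 + 1\right) - 4 = 6 - 4 = 2$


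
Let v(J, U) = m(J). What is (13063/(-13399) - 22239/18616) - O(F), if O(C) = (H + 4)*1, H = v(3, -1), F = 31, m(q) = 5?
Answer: -2786083225/249435784 ≈ -11.170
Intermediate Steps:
v(J, U) = 5
H = 5
O(C) = 9 (O(C) = (5 + 4)*1 = 9*1 = 9)
(13063/(-13399) - 22239/18616) - O(F) = (13063/(-13399) - 22239/18616) - 1*9 = (13063*(-1/13399) - 22239*1/18616) - 9 = (-13063/13399 - 22239/18616) - 9 = -541161169/249435784 - 9 = -2786083225/249435784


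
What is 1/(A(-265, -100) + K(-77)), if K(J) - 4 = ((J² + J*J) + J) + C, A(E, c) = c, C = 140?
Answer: 1/11825 ≈ 8.4567e-5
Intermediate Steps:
K(J) = 144 + J + 2*J² (K(J) = 4 + (((J² + J*J) + J) + 140) = 4 + (((J² + J²) + J) + 140) = 4 + ((2*J² + J) + 140) = 4 + ((J + 2*J²) + 140) = 4 + (140 + J + 2*J²) = 144 + J + 2*J²)
1/(A(-265, -100) + K(-77)) = 1/(-100 + (144 - 77 + 2*(-77)²)) = 1/(-100 + (144 - 77 + 2*5929)) = 1/(-100 + (144 - 77 + 11858)) = 1/(-100 + 11925) = 1/11825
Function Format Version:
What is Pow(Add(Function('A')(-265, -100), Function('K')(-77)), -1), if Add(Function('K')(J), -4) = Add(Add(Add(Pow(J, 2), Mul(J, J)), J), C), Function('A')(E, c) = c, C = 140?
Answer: Rational(1, 11825) ≈ 8.4567e-5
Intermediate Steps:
Function('K')(J) = Add(144, J, Mul(2, Pow(J, 2))) (Function('K')(J) = Add(4, Add(Add(Add(Pow(J, 2), Mul(J, J)), J), 140)) = Add(4, Add(Add(Add(Pow(J, 2), Pow(J, 2)), J), 140)) = Add(4, Add(Add(Mul(2, Pow(J, 2)), J), 140)) = Add(4, Add(Add(J, Mul(2, Pow(J, 2))), 140)) = Add(4, Add(140, J, Mul(2, Pow(J, 2)))) = Add(144, J, Mul(2, Pow(J, 2))))
Pow(Add(Function('A')(-265, -100), Function('K')(-77)), -1) = Pow(Add(-100, Add(144, -77, Mul(2, Pow(-77, 2)))), -1) = Pow(Add(-100, Add(144, -77, Mul(2, 5929))), -1) = Pow(Add(-100, Add(144, -77, 11858)), -1) = Pow(Add(-100, 11925), -1) = Pow(11825, -1) = Rational(1, 11825)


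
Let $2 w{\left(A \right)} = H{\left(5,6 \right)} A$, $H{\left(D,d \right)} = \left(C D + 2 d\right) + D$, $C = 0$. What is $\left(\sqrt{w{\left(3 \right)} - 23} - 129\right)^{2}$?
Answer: $\frac{\left(258 - \sqrt{10}\right)^{2}}{4} \approx 16236.0$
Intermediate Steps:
$H{\left(D,d \right)} = D + 2 d$ ($H{\left(D,d \right)} = \left(0 D + 2 d\right) + D = \left(0 + 2 d\right) + D = 2 d + D = D + 2 d$)
$w{\left(A \right)} = \frac{17 A}{2}$ ($w{\left(A \right)} = \frac{\left(5 + 2 \cdot 6\right) A}{2} = \frac{\left(5 + 12\right) A}{2} = \frac{17 A}{2}$)
$\left(\sqrt{w{\left(3 \right)} - 23} - 129\right)^{2} = \left(\sqrt{\frac{17}{2} \cdot 3 - 23} - 129\right)^{2} = \left(\sqrt{\frac{51}{2} - 23} - 129\right)^{2} = \left(\sqrt{\frac{5}{2}} - 129\right)^{2} = \left(\frac{\sqrt{10}}{2} - 129\right)^{2} = \left(-129 + \frac{\sqrt{10}}{2}\right)^{2}$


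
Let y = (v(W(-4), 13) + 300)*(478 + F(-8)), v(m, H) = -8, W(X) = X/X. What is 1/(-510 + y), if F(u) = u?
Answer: 1/136730 ≈ 7.3137e-6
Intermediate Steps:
W(X) = 1
y = 137240 (y = (-8 + 300)*(478 - 8) = 292*470 = 137240)
1/(-510 + y) = 1/(-510 + 137240) = 1/136730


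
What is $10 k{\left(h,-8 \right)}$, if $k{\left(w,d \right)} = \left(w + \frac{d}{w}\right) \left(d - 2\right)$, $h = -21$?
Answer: $\frac{43300}{21} \approx 2061.9$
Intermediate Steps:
$k{\left(w,d \right)} = \left(-2 + d\right) \left(w + \frac{d}{w}\right)$ ($k{\left(w,d \right)} = \left(w + \frac{d}{w}\right) \left(-2 + d\right) = \left(-2 + d\right) \left(w + \frac{d}{w}\right)$)
$10 k{\left(h,-8 \right)} = 10 \frac{\left(-8\right)^{2} - -16 + \left(-21\right)^{2} \left(-2 - 8\right)}{-21} = 10 \left(- \frac{64 + 16 + 441 \left(-10\right)}{21}\right) = 10 \left(- \frac{64 + 16 - 4410}{21}\right) = 10 \left(\left(- \frac{1}{21}\right) \left(-4330\right)\right) = 10 \cdot \frac{4330}{21} = \frac{43300}{21}$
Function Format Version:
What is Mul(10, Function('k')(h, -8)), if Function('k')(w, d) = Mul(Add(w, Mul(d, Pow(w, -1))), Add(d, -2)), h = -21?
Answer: Rational(43300, 21) ≈ 2061.9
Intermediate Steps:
Function('k')(w, d) = Mul(Add(-2, d), Add(w, Mul(d, Pow(w, -1)))) (Function('k')(w, d) = Mul(Add(w, Mul(d, Pow(w, -1))), Add(-2, d)) = Mul(Add(-2, d), Add(w, Mul(d, Pow(w, -1)))))
Mul(10, Function('k')(h, -8)) = Mul(10, Mul(Pow(-21, -1), Add(Pow(-8, 2), Mul(-2, -8), Mul(Pow(-21, 2), Add(-2, -8))))) = Mul(10, Mul(Rational(-1, 21), Add(64, 16, Mul(441, -10)))) = Mul(10, Mul(Rational(-1, 21), Add(64, 16, -4410))) = Mul(10, Mul(Rational(-1, 21), -4330)) = Mul(10, Rational(4330, 21)) = Rational(43300, 21)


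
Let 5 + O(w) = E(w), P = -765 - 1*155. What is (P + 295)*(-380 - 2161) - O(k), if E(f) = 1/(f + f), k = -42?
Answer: 133402921/84 ≈ 1.5881e+6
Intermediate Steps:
P = -920 (P = -765 - 155 = -920)
E(f) = 1/(2*f)
O(w) = -5 + 1/(2*w)
(P + 295)*(-380 - 2161) - O(k) = (-920 + 295)*(-380 - 2161) - (-5 + (½)/(-42)) = -625*(-2541) - (-5 + (½)*(-1/42)) = 1588125 - (-5 - 1/84) = 1588125 - 1*(-421/84) = 1588125 + 421/84 = 133402921/84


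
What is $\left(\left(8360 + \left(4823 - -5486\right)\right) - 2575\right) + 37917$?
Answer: $54011$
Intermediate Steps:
$\left(\left(8360 + \left(4823 - -5486\right)\right) - 2575\right) + 37917 = \left(\left(8360 + \left(4823 + 5486\right)\right) - 2575\right) + 37917 = \left(\left(8360 + 10309\right) - 2575\right) + 37917 = \left(18669 - 2575\right) + 37917 = 16094 + 37917 = 54011$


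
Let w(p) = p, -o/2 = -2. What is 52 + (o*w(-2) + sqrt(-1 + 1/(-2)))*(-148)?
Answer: 1236 - 74*I*sqrt(6) ≈ 1236.0 - 181.26*I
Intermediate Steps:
o = 4 (o = -2*(-2) = 4)
52 + (o*w(-2) + sqrt(-1 + 1/(-2)))*(-148) = 52 + (4*(-2) + sqrt(-1 + 1/(-2)))*(-148) = 52 + (-8 + sqrt(-1 - 1/2))*(-148) = 52 + (-8 + sqrt(-3/2))*(-148) = 52 + (-8 + I*sqrt(6)/2)*(-148) = 52 + (1184 - 74*I*sqrt(6)) = 1236 - 74*I*sqrt(6)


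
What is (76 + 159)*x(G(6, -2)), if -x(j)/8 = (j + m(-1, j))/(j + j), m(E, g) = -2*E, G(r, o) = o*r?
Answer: -2350/3 ≈ -783.33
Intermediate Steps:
x(j) = -4*(2 + j)/j (x(j) = -8*(j - 2*(-1))/(j + j) = -8*(j + 2)/(2*j) = -8*(2 + j)*1/(2*j) = -4*(2 + j)/j)
(76 + 159)*x(G(6, -2)) = (76 + 159)*(-4 - 8/((-2*6))) = 235*(-4 - 8/(-12)) = 235*(-4 - 8*(-1/12)) = 235*(-4 + ⅔) = 235*(-10/3) = -2350/3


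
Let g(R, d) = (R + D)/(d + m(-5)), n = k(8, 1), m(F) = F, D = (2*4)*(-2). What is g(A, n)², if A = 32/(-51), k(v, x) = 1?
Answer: 44944/2601 ≈ 17.280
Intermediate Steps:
D = -16 (D = 8*(-2) = -16)
A = -32/51 (A = 32*(-1/51) = -32/51 ≈ -0.62745)
n = 1
g(R, d) = (-16 + R)/(-5 + d) (g(R, d) = (R - 16)/(d - 5) = (-16 + R)/(-5 + d))
g(A, n)² = ((-16 - 32/51)/(-5 + 1))² = (-848/51/(-4))² = (-¼*(-848/51))² = (212/51)² = 44944/2601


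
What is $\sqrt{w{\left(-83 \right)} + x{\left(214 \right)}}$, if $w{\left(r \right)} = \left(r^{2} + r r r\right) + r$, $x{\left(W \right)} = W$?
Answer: $i \sqrt{564767} \approx 751.51 i$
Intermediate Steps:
$w{\left(r \right)} = r + r^{2} + r^{3}$ ($w{\left(r \right)} = \left(r^{2} + r^{2} r\right) + r = \left(r^{2} + r^{3}\right) + r = r + r^{2} + r^{3}$)
$\sqrt{w{\left(-83 \right)} + x{\left(214 \right)}} = \sqrt{- 83 \left(1 - 83 + \left(-83\right)^{2}\right) + 214} = \sqrt{- 83 \left(1 - 83 + 6889\right) + 214} = \sqrt{\left(-83\right) 6807 + 214} = \sqrt{-564981 + 214} = \sqrt{-564767} = i \sqrt{564767}$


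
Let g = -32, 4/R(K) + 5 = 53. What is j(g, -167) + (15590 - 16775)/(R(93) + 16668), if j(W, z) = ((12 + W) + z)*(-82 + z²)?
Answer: -1040070212673/200017 ≈ -5.1999e+6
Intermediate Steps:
R(K) = 1/12 (R(K) = 4/(-5 + 53) = 4/48 = 4*(1/48) = 1/12)
j(W, z) = (-82 + z²)*(12 + W + z) (j(W, z) = (12 + W + z)*(-82 + z²) = (-82 + z²)*(12 + W + z))
j(g, -167) + (15590 - 16775)/(R(93) + 16668) = (-984 + (-167)³ - 82*(-32) - 82*(-167) + 12*(-167)² - 32*(-167)²) + (15590 - 16775)/(1/12 + 16668) = (-984 - 4657463 + 2624 + 13694 + 12*27889 - 32*27889) - 1185/200017/12 = (-984 - 4657463 + 2624 + 13694 + 334668 - 892448) - 1185*12/200017 = -5199909 - 14220/200017 = -1040070212673/200017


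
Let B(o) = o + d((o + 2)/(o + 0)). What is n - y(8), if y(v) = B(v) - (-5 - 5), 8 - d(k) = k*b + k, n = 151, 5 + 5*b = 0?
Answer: 125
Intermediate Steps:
b = -1 (b = -1 + (⅕)*0 = -1 + 0 = -1)
d(k) = 8 (d(k) = 8 - (k*(-1) + k) = 8 - (-k + k) = 8 - 1*0 = 8 + 0 = 8)
B(o) = 8 + o (B(o) = o + 8 = 8 + o)
y(v) = 18 + v (y(v) = (8 + v) - (-5 - 5) = (8 + v) - 1*(-10) = (8 + v) + 10 = 18 + v)
n - y(8) = 151 - (18 + 8) = 151 - 1*26 = 151 - 26 = 125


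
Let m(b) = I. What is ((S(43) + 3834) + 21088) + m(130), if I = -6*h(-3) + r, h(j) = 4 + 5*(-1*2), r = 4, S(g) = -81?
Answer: 24881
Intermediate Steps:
h(j) = -6 (h(j) = 4 + 5*(-2) = 4 - 10 = -6)
I = 40 (I = -6*(-6) + 4 = 36 + 4 = 40)
m(b) = 40
((S(43) + 3834) + 21088) + m(130) = ((-81 + 3834) + 21088) + 40 = (3753 + 21088) + 40 = 24841 + 40 = 24881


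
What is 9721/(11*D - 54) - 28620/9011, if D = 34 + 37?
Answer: 66789191/6550997 ≈ 10.195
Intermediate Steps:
D = 71
9721/(11*D - 54) - 28620/9011 = 9721/(11*71 - 54) - 28620/9011 = 9721/(781 - 54) - 28620*1/9011 = 9721/727 - 28620/9011 = 66789191/6550997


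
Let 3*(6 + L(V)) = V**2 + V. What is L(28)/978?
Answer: 397/1467 ≈ 0.27062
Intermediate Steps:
L(V) = -6 + V/3 + V**2/3 (L(V) = -6 + (V**2 + V)/3 = -6 + (V + V**2)/3 = -6 + (V/3 + V**2/3) = -6 + V/3 + V**2/3)
L(28)/978 = (-6 + (1/3)*28 + (1/3)*28**2)/978 = (-6 + 28/3 + (1/3)*784)*(1/978) = (-6 + 28/3 + 784/3)*(1/978) = (794/3)*(1/978) = 397/1467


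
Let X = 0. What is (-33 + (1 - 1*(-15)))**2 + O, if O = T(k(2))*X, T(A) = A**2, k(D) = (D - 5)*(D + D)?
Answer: 289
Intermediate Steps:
k(D) = 2*D*(-5 + D) (k(D) = (-5 + D)*(2*D) = 2*D*(-5 + D))
O = 0 (O = (2*2*(-5 + 2))**2*0 = (2*2*(-3))**2*0 = (-12)**2*0 = 144*0 = 0)
(-33 + (1 - 1*(-15)))**2 + O = (-33 + (1 - 1*(-15)))**2 + 0 = (-33 + (1 + 15))**2 + 0 = (-33 + 16)**2 + 0 = (-17)**2 + 0 = 289 + 0 = 289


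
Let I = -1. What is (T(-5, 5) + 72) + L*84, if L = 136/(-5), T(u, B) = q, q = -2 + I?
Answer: -11079/5 ≈ -2215.8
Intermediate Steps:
q = -3 (q = -2 - 1 = -3)
T(u, B) = -3
L = -136/5 (L = 136*(-1/5) = -136/5 ≈ -27.200)
(T(-5, 5) + 72) + L*84 = (-3 + 72) - 136/5*84 = 69 - 11424/5 = -11079/5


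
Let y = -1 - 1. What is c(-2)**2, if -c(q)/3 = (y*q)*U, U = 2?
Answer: 576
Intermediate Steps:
y = -2
c(q) = 12*q (c(q) = -3*(-2*q)*2 = -(-12)*q = 12*q)
c(-2)**2 = (12*(-2))**2 = (-24)**2 = 576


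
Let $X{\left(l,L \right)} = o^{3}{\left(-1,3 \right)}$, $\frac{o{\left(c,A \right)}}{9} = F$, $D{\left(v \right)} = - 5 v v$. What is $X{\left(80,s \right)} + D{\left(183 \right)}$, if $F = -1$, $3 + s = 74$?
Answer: $-168174$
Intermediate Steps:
$D{\left(v \right)} = - 5 v^{2}$
$s = 71$ ($s = -3 + 74 = 71$)
$o{\left(c,A \right)} = -9$ ($o{\left(c,A \right)} = 9 \left(-1\right) = -9$)
$X{\left(l,L \right)} = -729$ ($X{\left(l,L \right)} = \left(-9\right)^{3} = -729$)
$X{\left(80,s \right)} + D{\left(183 \right)} = -729 - 5 \cdot 183^{2} = -729 - 167445 = -168174$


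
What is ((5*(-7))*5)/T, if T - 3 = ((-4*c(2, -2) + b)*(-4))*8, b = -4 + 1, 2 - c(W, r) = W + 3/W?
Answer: 175/93 ≈ 1.8817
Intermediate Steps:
c(W, r) = 2 - W - 3/W (c(W, r) = 2 - (W + 3/W) = 2 + (-W - 3/W) = 2 - W - 3/W)
b = -3
T = -93 (T = 3 + ((-4*(2 - 1*2 - 3/2) - 3)*(-4))*8 = 3 + ((-4*(2 - 2 - 3*½) - 3)*(-4))*8 = 3 + ((-4*(2 - 2 - 3/2) - 3)*(-4))*8 = 3 + ((-4*(-3/2) - 3)*(-4))*8 = 3 + ((6 - 3)*(-4))*8 = 3 + (3*(-4))*8 = 3 - 12*8 = 3 - 96 = -93)
((5*(-7))*5)/T = ((5*(-7))*5)/(-93) = -35*5*(-1/93) = -175*(-1/93) = 175/93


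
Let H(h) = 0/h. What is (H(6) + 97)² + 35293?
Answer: 44702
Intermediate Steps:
H(h) = 0
(H(6) + 97)² + 35293 = (0 + 97)² + 35293 = 97² + 35293 = 9409 + 35293 = 44702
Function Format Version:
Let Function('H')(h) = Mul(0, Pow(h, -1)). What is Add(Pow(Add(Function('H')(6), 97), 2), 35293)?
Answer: 44702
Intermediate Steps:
Function('H')(h) = 0
Add(Pow(Add(Function('H')(6), 97), 2), 35293) = Add(Pow(Add(0, 97), 2), 35293) = Add(Pow(97, 2), 35293) = Add(9409, 35293) = 44702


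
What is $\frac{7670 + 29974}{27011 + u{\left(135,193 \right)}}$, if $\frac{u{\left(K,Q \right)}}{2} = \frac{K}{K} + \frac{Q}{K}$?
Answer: $\frac{5081940}{3647141} \approx 1.3934$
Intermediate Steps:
$u{\left(K,Q \right)} = 2 + \frac{2 Q}{K}$ ($u{\left(K,Q \right)} = 2 \left(\frac{K}{K} + \frac{Q}{K}\right) = 2 \left(1 + \frac{Q}{K}\right) = 2 + \frac{2 Q}{K}$)
$\frac{7670 + 29974}{27011 + u{\left(135,193 \right)}} = \frac{7670 + 29974}{27011 + \left(2 + 2 \cdot 193 \cdot \frac{1}{135}\right)} = \frac{37644}{27011 + \left(2 + 2 \cdot 193 \cdot \frac{1}{135}\right)} = \frac{37644}{27011 + \left(2 + \frac{386}{135}\right)} = \frac{37644}{27011 + \frac{656}{135}} = \frac{37644}{\frac{3647141}{135}} = 37644 \cdot \frac{135}{3647141} = \frac{5081940}{3647141}$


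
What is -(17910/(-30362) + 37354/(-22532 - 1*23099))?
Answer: 975696679/692724211 ≈ 1.4085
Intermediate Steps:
-(17910/(-30362) + 37354/(-22532 - 1*23099)) = -(17910*(-1/30362) + 37354/(-22532 - 23099)) = -(-8955/15181 + 37354/(-45631)) = -(-8955/15181 + 37354*(-1/45631)) = -(-8955/15181 - 37354/45631) = -1*(-975696679/692724211) = 975696679/692724211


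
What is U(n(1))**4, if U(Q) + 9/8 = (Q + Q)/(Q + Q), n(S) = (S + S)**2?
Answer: 1/4096 ≈ 0.00024414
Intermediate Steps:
n(S) = 4*S**2 (n(S) = (2*S)**2 = 4*S**2)
U(Q) = -1/8 (U(Q) = -9/8 + (Q + Q)/(Q + Q) = -9/8 + (2*Q)/((2*Q)) = -9/8 + (2*Q)*(1/(2*Q)) = -9/8 + 1 = -1/8)
U(n(1))**4 = (-1/8)**4 = 1/4096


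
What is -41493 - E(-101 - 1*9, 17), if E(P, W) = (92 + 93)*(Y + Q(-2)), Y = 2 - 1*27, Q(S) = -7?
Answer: -35573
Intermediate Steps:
Y = -25 (Y = 2 - 27 = -25)
E(P, W) = -5920 (E(P, W) = (92 + 93)*(-25 - 7) = 185*(-32) = -5920)
-41493 - E(-101 - 1*9, 17) = -41493 - 1*(-5920) = -41493 + 5920 = -35573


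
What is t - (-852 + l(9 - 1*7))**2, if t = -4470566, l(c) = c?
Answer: -5193066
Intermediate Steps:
t - (-852 + l(9 - 1*7))**2 = -4470566 - (-852 + (9 - 1*7))**2 = -4470566 - (-852 + (9 - 7))**2 = -4470566 - (-852 + 2)**2 = -4470566 - 1*(-850)**2 = -4470566 - 1*722500 = -4470566 - 722500 = -5193066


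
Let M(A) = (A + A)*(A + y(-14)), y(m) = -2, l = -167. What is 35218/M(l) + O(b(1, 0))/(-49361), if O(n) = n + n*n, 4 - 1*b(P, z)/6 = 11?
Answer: 63122911/107162731 ≈ 0.58904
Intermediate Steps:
b(P, z) = -42 (b(P, z) = 24 - 6*11 = 24 - 66 = -42)
M(A) = 2*A*(-2 + A) (M(A) = (A + A)*(A - 2) = (2*A)*(-2 + A) = 2*A*(-2 + A))
O(n) = n + n**2
35218/M(l) + O(b(1, 0))/(-49361) = 35218/((2*(-167)*(-2 - 167))) - 42*(1 - 42)/(-49361) = 35218/((2*(-167)*(-169))) - 42*(-41)*(-1/49361) = 35218/56446 + 1722*(-1/49361) = 35218*(1/56446) - 1722/49361 = 17609/28223 - 1722/49361 = 63122911/107162731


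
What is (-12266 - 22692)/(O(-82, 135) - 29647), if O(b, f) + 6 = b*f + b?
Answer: 34958/40805 ≈ 0.85671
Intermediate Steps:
O(b, f) = -6 + b + b*f (O(b, f) = -6 + (b*f + b) = -6 + (b + b*f) = -6 + b + b*f)
(-12266 - 22692)/(O(-82, 135) - 29647) = (-12266 - 22692)/((-6 - 82 - 82*135) - 29647) = -34958/((-6 - 82 - 11070) - 29647) = -34958/(-11158 - 29647) = -34958/(-40805) = -34958*(-1/40805) = 34958/40805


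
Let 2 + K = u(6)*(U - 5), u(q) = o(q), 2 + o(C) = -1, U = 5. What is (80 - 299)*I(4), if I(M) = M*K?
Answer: 1752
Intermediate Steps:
o(C) = -3 (o(C) = -2 - 1 = -3)
u(q) = -3
K = -2 (K = -2 - 3*(5 - 5) = -2 - 3*0 = -2 + 0 = -2)
I(M) = -2*M (I(M) = M*(-2) = -2*M)
(80 - 299)*I(4) = (80 - 299)*(-2*4) = -219*(-8) = 1752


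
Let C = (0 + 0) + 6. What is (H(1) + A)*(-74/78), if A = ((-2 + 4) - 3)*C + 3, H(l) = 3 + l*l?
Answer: -37/39 ≈ -0.94872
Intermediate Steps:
C = 6 (C = 0 + 6 = 6)
H(l) = 3 + l²
A = -3 (A = ((-2 + 4) - 3)*6 + 3 = (2 - 3)*6 + 3 = -1*6 + 3 = -6 + 3 = -3)
(H(1) + A)*(-74/78) = ((3 + 1²) - 3)*(-74/78) = ((3 + 1) - 3)*(-74*1/78) = (4 - 3)*(-37/39) = 1*(-37/39) = -37/39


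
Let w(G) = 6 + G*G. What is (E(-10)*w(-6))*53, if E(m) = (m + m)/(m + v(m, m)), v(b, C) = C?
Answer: 2226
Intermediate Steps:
w(G) = 6 + G**2
E(m) = 1 (E(m) = (m + m)/(m + m) = (2*m)/((2*m)) = (2*m)*(1/(2*m)) = 1)
(E(-10)*w(-6))*53 = (1*(6 + (-6)**2))*53 = (1*(6 + 36))*53 = (1*42)*53 = 42*53 = 2226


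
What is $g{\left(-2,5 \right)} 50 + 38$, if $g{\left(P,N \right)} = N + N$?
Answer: $538$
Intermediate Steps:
$g{\left(P,N \right)} = 2 N$
$g{\left(-2,5 \right)} 50 + 38 = 2 \cdot 5 \cdot 50 + 38 = 10 \cdot 50 + 38 = 500 + 38 = 538$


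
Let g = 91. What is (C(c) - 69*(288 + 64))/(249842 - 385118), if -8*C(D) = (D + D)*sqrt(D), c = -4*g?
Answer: 2024/11273 - 91*I*sqrt(91)/67638 ≈ 0.17954 - 0.012834*I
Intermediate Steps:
c = -364 (c = -4*91 = -364)
C(D) = -D**(3/2)/4 (C(D) = -(D + D)*sqrt(D)/8 = -2*D*sqrt(D)/8 = -D**(3/2)/4)
(C(c) - 69*(288 + 64))/(249842 - 385118) = (-(-182)*I*sqrt(91) - 69*(288 + 64))/(249842 - 385118) = (-(-182)*I*sqrt(91) - 69*352)/(-135276) = (182*I*sqrt(91) - 24288)*(-1/135276) = (-24288 + 182*I*sqrt(91))*(-1/135276) = 2024/11273 - 91*I*sqrt(91)/67638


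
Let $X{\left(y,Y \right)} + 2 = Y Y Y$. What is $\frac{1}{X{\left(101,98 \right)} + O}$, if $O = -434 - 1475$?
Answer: $\frac{1}{939281} \approx 1.0646 \cdot 10^{-6}$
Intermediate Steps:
$X{\left(y,Y \right)} = -2 + Y^{3}$ ($X{\left(y,Y \right)} = -2 + Y Y Y = -2 + Y^{2} Y = -2 + Y^{3}$)
$O = -1909$ ($O = -434 - 1475 = -1909$)
$\frac{1}{X{\left(101,98 \right)} + O} = \frac{1}{\left(-2 + 98^{3}\right) - 1909} = \frac{1}{\left(-2 + 941192\right) - 1909} = \frac{1}{941190 - 1909} = \frac{1}{939281}$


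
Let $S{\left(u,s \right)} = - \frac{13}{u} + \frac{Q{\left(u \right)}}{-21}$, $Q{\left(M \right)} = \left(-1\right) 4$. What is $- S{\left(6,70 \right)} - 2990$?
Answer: $- \frac{125497}{42} \approx -2988.0$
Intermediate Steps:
$Q{\left(M \right)} = -4$
$S{\left(u,s \right)} = \frac{4}{21} - \frac{13}{u}$ ($S{\left(u,s \right)} = - \frac{13}{u} - \frac{4}{-21} = - \frac{13}{u} - - \frac{4}{21} = - \frac{13}{u} + \frac{4}{21} = \frac{4}{21} - \frac{13}{u}$)
$- S{\left(6,70 \right)} - 2990 = - (\frac{4}{21} - \frac{13}{6}) - 2990 = \left(-1\right) \left(- \frac{83}{42}\right) - 2990 = \frac{83}{42} - 2990 = - \frac{125497}{42}$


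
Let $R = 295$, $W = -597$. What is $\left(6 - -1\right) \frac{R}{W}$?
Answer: $- \frac{2065}{597} \approx -3.459$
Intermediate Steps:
$\left(6 - -1\right) \frac{R}{W} = \left(6 - -1\right) \frac{295}{-597} = \left(6 + 1\right) 295 \left(- \frac{1}{597}\right) = 7 \left(- \frac{295}{597}\right) = - \frac{2065}{597}$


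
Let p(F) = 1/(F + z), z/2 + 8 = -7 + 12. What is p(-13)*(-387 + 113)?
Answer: 274/19 ≈ 14.421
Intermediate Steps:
z = -6 (z = -16 + 2*(-7 + 12) = -16 + 2*5 = -16 + 10 = -6)
p(F) = 1/(-6 + F) (p(F) = 1/(F - 6) = 1/(-6 + F))
p(-13)*(-387 + 113) = (-387 + 113)/(-6 - 13) = -274/(-19) = -1/19*(-274) = 274/19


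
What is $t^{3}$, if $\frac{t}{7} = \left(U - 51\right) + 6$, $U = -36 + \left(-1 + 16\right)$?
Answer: $-98611128$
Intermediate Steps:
$U = -21$ ($U = -36 + 15 = -21$)
$t = -462$ ($t = 7 \left(\left(-21 - 51\right) + 6\right) = 7 \left(-72 + 6\right) = 7 \left(-66\right) = -462$)
$t^{3} = \left(-462\right)^{3} = -98611128$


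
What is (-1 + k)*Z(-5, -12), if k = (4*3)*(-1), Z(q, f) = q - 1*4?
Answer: 117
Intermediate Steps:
Z(q, f) = -4 + q (Z(q, f) = q - 4 = -4 + q)
k = -12 (k = 12*(-1) = -12)
(-1 + k)*Z(-5, -12) = (-1 - 12)*(-4 - 5) = -13*(-9) = 117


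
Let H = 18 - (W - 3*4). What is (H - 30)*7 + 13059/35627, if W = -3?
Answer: 761226/35627 ≈ 21.367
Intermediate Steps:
H = 33 (H = 18 - (-3 - 3*4) = 18 - (-3 - 12) = 18 - 1*(-15) = 18 + 15 = 33)
(H - 30)*7 + 13059/35627 = (33 - 30)*7 + 13059/35627 = 3*7 + 13059*(1/35627) = 21 + 13059/35627 = 761226/35627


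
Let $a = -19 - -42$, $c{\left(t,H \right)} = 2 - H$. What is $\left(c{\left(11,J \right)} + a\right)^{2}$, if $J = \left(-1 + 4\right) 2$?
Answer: $361$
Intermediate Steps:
$J = 6$ ($J = 3 \cdot 2 = 6$)
$a = 23$ ($a = -19 + 42 = 23$)
$\left(c{\left(11,J \right)} + a\right)^{2} = \left(\left(2 - 6\right) + 23\right)^{2} = \left(-4 + 23\right)^{2} = 19^{2} = 361$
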